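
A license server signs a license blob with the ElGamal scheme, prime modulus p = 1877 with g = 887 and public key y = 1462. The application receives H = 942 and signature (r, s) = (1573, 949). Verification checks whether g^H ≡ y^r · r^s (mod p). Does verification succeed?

fails

Left side g^H mod p:
887^2 = 786769 ≡ 306
887^4 ≡ 306^2 = 93636 ≡ 1663
887^8 ≡ 1663^2 = 2765569 ≡ 748
887^16 ≡ 748^2 = 559504 ≡ 158
887^32 ≡ 158^2 = 24964 ≡ 563
887^64 ≡ 563^2 = 316969 ≡ 1633
887^128 ≡ 1633^2 = 2666689 ≡ 1349
887^256 ≡ 1349^2 = 1819801 ≡ 988
887^512 ≡ 988^2 = 976144 ≡ 104
942 = 512 + 256 + 128 + 32 + 8 + 4 + 2, so 887^942 ≡ 104·988·1349·563·748·1663·306 ≡ 214 (mod 1877)
Right side y^r · r^s mod p:
1462^2 = 2137444 ≡ 1418
1462^4 ≡ 1418^2 = 2010724 ≡ 457
1462^8 ≡ 457^2 = 208849 ≡ 502
1462^16 ≡ 502^2 = 252004 ≡ 486
1462^32 ≡ 486^2 = 236196 ≡ 1571
1462^64 ≡ 1571^2 = 2468041 ≡ 1663
1462^128 ≡ 1663^2 = 2765569 ≡ 748
1462^256 ≡ 748^2 = 559504 ≡ 158
1462^512 ≡ 158^2 = 24964 ≡ 563
1462^1024 ≡ 563^2 = 316969 ≡ 1633
1573 = 1024 + 512 + 32 + 4 + 1, so 1462^1573 ≡ 1633·563·1571·457·1462 ≡ 1260 (mod 1877)
1573^2 = 2474329 ≡ 443
1573^4 ≡ 443^2 = 196249 ≡ 1041
1573^8 ≡ 1041^2 = 1083681 ≡ 652
1573^16 ≡ 652^2 = 425104 ≡ 902
1573^32 ≡ 902^2 = 813604 ≡ 863
1573^64 ≡ 863^2 = 744769 ≡ 1477
1573^128 ≡ 1477^2 = 2181529 ≡ 455
1573^256 ≡ 455^2 = 207025 ≡ 555
1573^512 ≡ 555^2 = 308025 ≡ 197
949 = 512 + 256 + 128 + 32 + 16 + 4 + 1, so 1573^949 ≡ 197·555·455·863·902·1041·1573 ≡ 84 (mod 1877)
1260·84 = 105840 ≡ 728 (mod 1877)
214 ≠ 728, so verification fails.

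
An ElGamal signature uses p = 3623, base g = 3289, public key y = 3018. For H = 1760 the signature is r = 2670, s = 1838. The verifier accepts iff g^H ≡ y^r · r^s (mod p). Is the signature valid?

valid

Left side g^H mod p:
3289^2 = 10817521 ≡ 2866
3289^4 ≡ 2866^2 = 8213956 ≡ 615
3289^8 ≡ 615^2 = 378225 ≡ 1433
3289^16 ≡ 1433^2 = 2053489 ≡ 2871
3289^32 ≡ 2871^2 = 8242641 ≡ 316
3289^64 ≡ 316^2 = 99856 ≡ 2035
3289^128 ≡ 2035^2 = 4141225 ≡ 136
3289^256 ≡ 136^2 = 18496 ≡ 381
3289^512 ≡ 381^2 = 145161 ≡ 241
3289^1024 ≡ 241^2 = 58081 ≡ 113
1760 = 1024 + 512 + 128 + 64 + 32, so 3289^1760 ≡ 113·241·136·2035·316 ≡ 3266 (mod 3623)
Right side y^r · r^s mod p:
3018^2 = 9108324 ≡ 102
3018^4 ≡ 102^2 = 10404 ≡ 3158
3018^8 ≡ 3158^2 = 9972964 ≡ 2468
3018^16 ≡ 2468^2 = 6091024 ≡ 761
3018^32 ≡ 761^2 = 579121 ≡ 3064
3018^64 ≡ 3064^2 = 9388096 ≡ 903
3018^128 ≡ 903^2 = 815409 ≡ 234
3018^256 ≡ 234^2 = 54756 ≡ 411
3018^512 ≡ 411^2 = 168921 ≡ 2263
3018^1024 ≡ 2263^2 = 5121169 ≡ 1870
3018^2048 ≡ 1870^2 = 3496900 ≡ 705
2670 = 2048 + 512 + 64 + 32 + 8 + 4 + 2, so 3018^2670 ≡ 705·2263·903·3064·2468·3158·102 ≡ 1680 (mod 3623)
2670^2 = 7128900 ≡ 2459
2670^4 ≡ 2459^2 = 6046681 ≡ 3517
2670^8 ≡ 3517^2 = 12369289 ≡ 367
2670^16 ≡ 367^2 = 134689 ≡ 638
2670^32 ≡ 638^2 = 407044 ≡ 1268
2670^64 ≡ 1268^2 = 1607824 ≡ 2835
2670^128 ≡ 2835^2 = 8037225 ≡ 1411
2670^256 ≡ 1411^2 = 1990921 ≡ 1894
2670^512 ≡ 1894^2 = 3587236 ≡ 466
2670^1024 ≡ 466^2 = 217156 ≡ 3399
1838 = 1024 + 512 + 256 + 32 + 8 + 4 + 2, so 2670^1838 ≡ 3399·466·1894·1268·367·3517·2459 ≡ 1766 (mod 3623)
1680·1766 = 2966880 ≡ 3266 (mod 3623)
3266 ≡ 3266 (mod 3623), so the signature is genuine.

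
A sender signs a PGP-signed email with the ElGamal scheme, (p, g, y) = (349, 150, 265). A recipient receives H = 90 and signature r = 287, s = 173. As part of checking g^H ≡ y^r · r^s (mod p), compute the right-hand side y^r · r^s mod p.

Squares mod 349: 265^1≡265, 265^2≡76, 265^4≡192, 265^8≡219, 265^16≡148, 265^32≡266, 265^64≡258, 265^128≡254, 265^256≡300
287 = 256 + 16 + 8 + 4 + 2 + 1, so 265^287 ≡ 300·148·219·192·76·265 ≡ 97 (mod 349)
Squares mod 349: 287^1≡287, 287^2≡5, 287^4≡25, 287^8≡276, 287^16≡94, 287^32≡111, 287^64≡106, 287^128≡68
173 = 128 + 32 + 8 + 4 + 1, so 287^173 ≡ 68·111·276·25·287 ≡ 152 (mod 349)
y^r · r^s ≡ 97·152 = 14744 ≡ 86 (mod 349)

86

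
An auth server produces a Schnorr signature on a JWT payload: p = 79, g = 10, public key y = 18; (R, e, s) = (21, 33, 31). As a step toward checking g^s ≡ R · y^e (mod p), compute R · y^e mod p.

Squares mod 79: 18^1≡18, 18^2≡8, 18^4≡64, 18^8≡67, 18^16≡65, 18^32≡38
33 = 32 + 1, so 18^33 ≡ 38·18 ≡ 52 (mod 79)
R · y^e ≡ 21·52 = 1092 ≡ 65 (mod 79)

65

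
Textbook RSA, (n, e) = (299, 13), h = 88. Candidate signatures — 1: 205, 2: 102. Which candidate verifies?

1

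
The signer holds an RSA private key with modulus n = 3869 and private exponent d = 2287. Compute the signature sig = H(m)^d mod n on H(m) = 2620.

2839

Squares mod 3869: (H(m))^1≡2620, (H(m))^2≡794, (H(m))^4≡3658, (H(m))^8≡1962, (H(m))^16≡3658, (H(m))^32≡1962, (H(m))^64≡3658, (H(m))^128≡1962, (H(m))^256≡3658, (H(m))^512≡1962, (H(m))^1024≡3658, (H(m))^2048≡1962
2287 = 2048 + 128 + 64 + 32 + 8 + 4 + 2 + 1, so (H(m))^2287 ≡ 1962·1962·3658·1962·1962·3658·794·2620 ≡ 2839 (mod 3869)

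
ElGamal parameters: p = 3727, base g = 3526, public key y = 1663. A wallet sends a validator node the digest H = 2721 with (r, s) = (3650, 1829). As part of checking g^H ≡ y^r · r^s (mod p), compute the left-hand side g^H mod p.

1976

3526^2721 mod 3727 = 1976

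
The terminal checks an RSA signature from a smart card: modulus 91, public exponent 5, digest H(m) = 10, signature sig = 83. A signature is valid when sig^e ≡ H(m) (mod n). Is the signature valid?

sig^2 ≡ 83^2 = 6889 ≡ 64
sig^4 ≡ 64^2 = 4096 ≡ 1
5 = 4 + 1, so sig^5 ≡ 1·83 ≡ 83 (mod 91)
sig^5 mod 91 = 83, but H(m) = 10.

invalid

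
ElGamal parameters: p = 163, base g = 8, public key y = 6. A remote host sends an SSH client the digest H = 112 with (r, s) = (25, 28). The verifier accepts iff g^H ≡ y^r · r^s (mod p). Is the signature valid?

invalid

Left side g^H mod p:
Squares mod 163: 8^1≡8, 8^2≡64, 8^4≡21, 8^8≡115, 8^16≡22, 8^32≡158, 8^64≡25
112 = 64 + 32 + 16, so 8^112 ≡ 25·158·22 ≡ 21 (mod 163)
Right side y^r · r^s mod p:
Squares mod 163: 6^1≡6, 6^2≡36, 6^4≡155, 6^8≡64, 6^16≡21
25 = 16 + 8 + 1, so 6^25 ≡ 21·64·6 ≡ 77 (mod 163)
Squares mod 163: 25^1≡25, 25^2≡136, 25^4≡77, 25^8≡61, 25^16≡135
28 = 16 + 8 + 4, so 25^28 ≡ 135·61·77 ≡ 25 (mod 163)
77·25 = 1925 ≡ 132 (mod 163)
21 ≠ 132, so verification fails.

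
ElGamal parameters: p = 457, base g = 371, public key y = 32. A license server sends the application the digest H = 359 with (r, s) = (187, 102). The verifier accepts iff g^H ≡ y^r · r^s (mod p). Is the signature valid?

Left side g^H mod p:
Squares mod 457: 371^1≡371, 371^2≡84, 371^4≡201, 371^8≡185, 371^16≡407, 371^32≡215, 371^64≡68, 371^128≡54, 371^256≡174
359 = 256 + 64 + 32 + 4 + 2 + 1, so 371^359 ≡ 174·68·215·201·84·371 ≡ 275 (mod 457)
Right side y^r · r^s mod p:
Squares mod 457: 32^1≡32, 32^2≡110, 32^4≡218, 32^8≡453, 32^16≡16, 32^32≡256, 32^64≡185, 32^128≡407
187 = 128 + 32 + 16 + 8 + 2 + 1, so 32^187 ≡ 407·256·16·453·110·32 ≡ 373 (mod 457)
Squares mod 457: 187^1≡187, 187^2≡237, 187^4≡415, 187^8≡393, 187^16≡440, 187^32≡289, 187^64≡347
102 = 64 + 32 + 4 + 2, so 187^102 ≡ 347·289·415·237 ≡ 349 (mod 457)
373·349 = 130177 ≡ 389 (mod 457)
275 ≠ 389, so verification fails.

invalid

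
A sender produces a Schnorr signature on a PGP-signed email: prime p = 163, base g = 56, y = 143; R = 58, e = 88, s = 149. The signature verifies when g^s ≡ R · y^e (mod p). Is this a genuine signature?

genuine

g^s mod p:
Squares mod 163: 56^1≡56, 56^2≡39, 56^4≡54, 56^8≡145, 56^16≡161, 56^32≡4, 56^64≡16, 56^128≡93
149 = 128 + 16 + 4 + 1, so 56^149 ≡ 93·161·54·56 ≡ 49 (mod 163)
R · y^e mod p:
Squares mod 163: 143^1≡143, 143^2≡74, 143^4≡97, 143^8≡118, 143^16≡69, 143^32≡34, 143^64≡15
88 = 64 + 16 + 8, so 143^88 ≡ 15·69·118 ≡ 43 (mod 163)
58·43 = 2494 ≡ 49 (mod 163)
49 ≡ 49 (mod 163); signature holds.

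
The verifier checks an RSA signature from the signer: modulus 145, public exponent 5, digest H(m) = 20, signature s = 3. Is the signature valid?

Squares mod 145: s^1≡3, s^2≡9, s^4≡81
5 = 4 + 1, so s^5 ≡ 81·3 ≡ 98 (mod 145)
The recovered value 98 does not match the digest 20.

invalid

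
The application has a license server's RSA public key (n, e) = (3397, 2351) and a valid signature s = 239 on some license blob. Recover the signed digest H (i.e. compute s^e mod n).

310

s^2 ≡ 239^2 = 57121 ≡ 2769
s^4 ≡ 2769^2 = 7667361 ≡ 332
s^8 ≡ 332^2 = 110224 ≡ 1520
s^16 ≡ 1520^2 = 2310400 ≡ 440
s^32 ≡ 440^2 = 193600 ≡ 3368
s^64 ≡ 3368^2 = 11343424 ≡ 841
s^128 ≡ 841^2 = 707281 ≡ 705
s^256 ≡ 705^2 = 497025 ≡ 1063
s^512 ≡ 1063^2 = 1129969 ≡ 2165
s^1024 ≡ 2165^2 = 4687225 ≡ 2762
s^2048 ≡ 2762^2 = 7628644 ≡ 2379
2351 = 2048 + 256 + 32 + 8 + 4 + 2 + 1, so s^2351 ≡ 2379·1063·3368·1520·332·2769·239 ≡ 310 (mod 3397)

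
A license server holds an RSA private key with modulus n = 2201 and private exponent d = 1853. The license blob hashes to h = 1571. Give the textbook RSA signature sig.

916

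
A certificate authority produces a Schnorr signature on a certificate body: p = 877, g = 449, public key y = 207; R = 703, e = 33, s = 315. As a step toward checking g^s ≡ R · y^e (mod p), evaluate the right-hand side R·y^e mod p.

411

Squares mod 877: 207^1≡207, 207^2≡753, 207^4≡467, 207^8≡593, 207^16≡849, 207^32≡784
33 = 32 + 1, so 207^33 ≡ 784·207 ≡ 43 (mod 877)
R · y^e ≡ 703·43 = 30229 ≡ 411 (mod 877)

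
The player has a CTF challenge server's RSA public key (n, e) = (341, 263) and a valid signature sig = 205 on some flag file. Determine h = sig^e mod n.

sig^2 ≡ 205^2 = 42025 ≡ 82
sig^4 ≡ 82^2 = 6724 ≡ 245
sig^8 ≡ 245^2 = 60025 ≡ 9
sig^16 ≡ 9^2 = 81
sig^32 ≡ 81^2 = 6561 ≡ 82
sig^64 ≡ 82^2 = 6724 ≡ 245
sig^128 ≡ 245^2 = 60025 ≡ 9
sig^256 ≡ 9^2 = 81
263 = 256 + 4 + 2 + 1, so sig^263 ≡ 81·245·82·205 ≡ 288 (mod 341)

288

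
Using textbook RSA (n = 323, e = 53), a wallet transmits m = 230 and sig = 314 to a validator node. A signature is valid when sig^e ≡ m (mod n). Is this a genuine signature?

genuine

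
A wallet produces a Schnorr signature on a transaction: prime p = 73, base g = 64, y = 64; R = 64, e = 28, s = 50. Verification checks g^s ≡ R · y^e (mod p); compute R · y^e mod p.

Squares mod 73: 64^1≡64, 64^2≡8, 64^4≡64, 64^8≡8, 64^16≡64
28 = 16 + 8 + 4, so 64^28 ≡ 64·8·64 ≡ 64 (mod 73)
R · y^e ≡ 64·64 = 4096 ≡ 8 (mod 73)

8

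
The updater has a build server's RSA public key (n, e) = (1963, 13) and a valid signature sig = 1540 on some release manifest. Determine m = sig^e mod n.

1722

sig^2 ≡ 1540^2 = 2371600 ≡ 296
sig^4 ≡ 296^2 = 87616 ≡ 1244
sig^8 ≡ 1244^2 = 1547536 ≡ 692
13 = 8 + 4 + 1, so sig^13 ≡ 692·1244·1540 ≡ 1722 (mod 1963)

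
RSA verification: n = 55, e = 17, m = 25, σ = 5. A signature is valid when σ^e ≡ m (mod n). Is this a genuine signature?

genuine

Squares mod 55: σ^1≡5, σ^2≡25, σ^4≡20, σ^8≡15, σ^16≡5
17 = 16 + 1, so σ^17 ≡ 5·5 ≡ 25 (mod 55)
25 = m, so the signature checks out.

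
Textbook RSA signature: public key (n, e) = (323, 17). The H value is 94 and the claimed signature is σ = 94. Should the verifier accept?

accept

σ^2 ≡ 94^2 = 8836 ≡ 115
σ^4 ≡ 115^2 = 13225 ≡ 305
σ^8 ≡ 305^2 = 93025 ≡ 1
σ^16 ≡ 1^2 = 1
17 = 16 + 1, so σ^17 ≡ 1·94 ≡ 94 (mod 323)
Since 94 equals the digest 94, verification succeeds.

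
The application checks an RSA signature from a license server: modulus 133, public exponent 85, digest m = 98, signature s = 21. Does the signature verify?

Squares mod 133: s^1≡21, s^2≡42, s^4≡35, s^8≡28, s^16≡119, s^32≡63, s^64≡112
85 = 64 + 16 + 4 + 1, so s^85 ≡ 112·119·35·21 ≡ 98 (mod 133)
98 = m, so the signature checks out.

verifies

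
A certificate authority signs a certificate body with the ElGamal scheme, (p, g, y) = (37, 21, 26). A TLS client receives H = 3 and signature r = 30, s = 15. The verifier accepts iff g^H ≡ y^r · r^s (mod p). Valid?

Left side g^H mod p:
21^2 = 441 ≡ 34
3 = 2 + 1, so 21^3 ≡ 34·21 ≡ 11 (mod 37)
Right side y^r · r^s mod p:
26^2 = 676 ≡ 10
26^4 ≡ 10^2 = 100 ≡ 26
26^8 ≡ 26^2 = 676 ≡ 10
26^16 ≡ 10^2 = 100 ≡ 26
30 = 16 + 8 + 4 + 2, so 26^30 ≡ 26·10·26·10 ≡ 1 (mod 37)
30^2 = 900 ≡ 12
30^4 ≡ 12^2 = 144 ≡ 33
30^8 ≡ 33^2 = 1089 ≡ 16
15 = 8 + 4 + 2 + 1, so 30^15 ≡ 16·33·12·30 ≡ 11 (mod 37)
1·11 = 11 ≡ 11 (mod 37)
11 ≡ 11 (mod 37), so the signature is genuine.

yes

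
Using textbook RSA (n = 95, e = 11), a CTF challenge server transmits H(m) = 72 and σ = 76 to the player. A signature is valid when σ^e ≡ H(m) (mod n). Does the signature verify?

does not verify

σ^2 ≡ 76^2 = 5776 ≡ 76
σ^4 ≡ 76^2 = 5776 ≡ 76
σ^8 ≡ 76^2 = 5776 ≡ 76
11 = 8 + 2 + 1, so σ^11 ≡ 76·76·76 ≡ 76 (mod 95)
The recovered value 76 does not match the digest 72.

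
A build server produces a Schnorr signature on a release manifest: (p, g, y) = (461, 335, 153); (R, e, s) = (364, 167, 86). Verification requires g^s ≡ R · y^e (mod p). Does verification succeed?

fails

g^s mod p:
335^2 = 112225 ≡ 202
335^4 ≡ 202^2 = 40804 ≡ 236
335^8 ≡ 236^2 = 55696 ≡ 376
335^16 ≡ 376^2 = 141376 ≡ 310
335^32 ≡ 310^2 = 96100 ≡ 212
335^64 ≡ 212^2 = 44944 ≡ 227
86 = 64 + 16 + 4 + 2, so 335^86 ≡ 227·310·236·202 ≡ 80 (mod 461)
R · y^e mod p:
153^2 = 23409 ≡ 359
153^4 ≡ 359^2 = 128881 ≡ 262
153^8 ≡ 262^2 = 68644 ≡ 416
153^16 ≡ 416^2 = 173056 ≡ 181
153^32 ≡ 181^2 = 32761 ≡ 30
153^64 ≡ 30^2 = 900 ≡ 439
153^128 ≡ 439^2 = 192721 ≡ 23
167 = 128 + 32 + 4 + 2 + 1, so 153^167 ≡ 23·30·262·359·153 ≡ 14 (mod 461)
364·14 = 5096 ≡ 25 (mod 461)
80 ≠ 25; the check fails.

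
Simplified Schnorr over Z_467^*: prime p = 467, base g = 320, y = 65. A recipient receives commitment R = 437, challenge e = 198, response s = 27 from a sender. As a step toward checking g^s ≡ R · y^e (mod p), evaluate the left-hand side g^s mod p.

320^2 = 102400 ≡ 127
320^4 ≡ 127^2 = 16129 ≡ 251
320^8 ≡ 251^2 = 63001 ≡ 423
320^16 ≡ 423^2 = 178929 ≡ 68
27 = 16 + 8 + 2 + 1, so 320^27 ≡ 68·423·127·320 ≡ 245 (mod 467)

245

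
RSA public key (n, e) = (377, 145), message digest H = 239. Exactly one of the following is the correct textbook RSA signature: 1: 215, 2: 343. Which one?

2

Candidate 1: Squares mod 377: 215^1≡215, 215^2≡231, 215^4≡204, 215^8≡146, 215^16≡204, 215^32≡146, 215^64≡204, 215^128≡146; 145 = 128 + 16 + 1, so 215^145 ≡ 146·204·215 ≡ 215 (mod 377)
Candidate 2: Squares mod 377: 343^1≡343, 343^2≡25, 343^4≡248, 343^8≡53, 343^16≡170, 343^32≡248, 343^64≡53, 343^128≡170; 145 = 128 + 16 + 1, so 343^145 ≡ 170·170·343 ≡ 239 (mod 377)
  → matches H = 239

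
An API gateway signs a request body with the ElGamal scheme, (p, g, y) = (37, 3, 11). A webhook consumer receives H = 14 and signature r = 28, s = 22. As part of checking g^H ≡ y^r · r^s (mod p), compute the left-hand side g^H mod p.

16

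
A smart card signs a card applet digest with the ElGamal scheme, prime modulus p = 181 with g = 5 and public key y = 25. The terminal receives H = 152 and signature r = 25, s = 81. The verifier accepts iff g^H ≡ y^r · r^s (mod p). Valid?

yes

Left side g^H mod p:
5^2 = 25
5^4 ≡ 25^2 = 625 ≡ 82
5^8 ≡ 82^2 = 6724 ≡ 27
5^16 ≡ 27^2 = 729 ≡ 5
5^32 ≡ 5^2 = 25
5^64 ≡ 25^2 = 625 ≡ 82
5^128 ≡ 82^2 = 6724 ≡ 27
152 = 128 + 16 + 8, so 5^152 ≡ 27·5·27 ≡ 25 (mod 181)
Right side y^r · r^s mod p:
25^2 = 625 ≡ 82
25^4 ≡ 82^2 = 6724 ≡ 27
25^8 ≡ 27^2 = 729 ≡ 5
25^16 ≡ 5^2 = 25
25 = 16 + 8 + 1, so 25^25 ≡ 25·5·25 ≡ 48 (mod 181)
25^2 = 625 ≡ 82
25^4 ≡ 82^2 = 6724 ≡ 27
25^8 ≡ 27^2 = 729 ≡ 5
25^16 ≡ 5^2 = 25
25^32 ≡ 25^2 = 625 ≡ 82
25^64 ≡ 82^2 = 6724 ≡ 27
81 = 64 + 16 + 1, so 25^81 ≡ 27·25·25 ≡ 42 (mod 181)
48·42 = 2016 ≡ 25 (mod 181)
25 ≡ 25 (mod 181), so the signature is genuine.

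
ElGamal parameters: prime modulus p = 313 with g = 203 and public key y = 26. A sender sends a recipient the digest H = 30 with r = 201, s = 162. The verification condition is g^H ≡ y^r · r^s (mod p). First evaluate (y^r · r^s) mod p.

71

26^2 = 676 ≡ 50
26^4 ≡ 50^2 = 2500 ≡ 309
26^8 ≡ 309^2 = 95481 ≡ 16
26^16 ≡ 16^2 = 256
26^32 ≡ 256^2 = 65536 ≡ 119
26^64 ≡ 119^2 = 14161 ≡ 76
26^128 ≡ 76^2 = 5776 ≡ 142
201 = 128 + 64 + 8 + 1, so 26^201 ≡ 142·76·16·26 ≡ 113 (mod 313)
201^2 = 40401 ≡ 24
201^4 ≡ 24^2 = 576 ≡ 263
201^8 ≡ 263^2 = 69169 ≡ 309
201^16 ≡ 309^2 = 95481 ≡ 16
201^32 ≡ 16^2 = 256
201^64 ≡ 256^2 = 65536 ≡ 119
201^128 ≡ 119^2 = 14161 ≡ 76
162 = 128 + 32 + 2, so 201^162 ≡ 76·256·24 ≡ 261 (mod 313)
y^r · r^s ≡ 113·261 = 29493 ≡ 71 (mod 313)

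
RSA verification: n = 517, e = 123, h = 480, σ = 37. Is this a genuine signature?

σ^123 mod 517 = 262
The recovered value 262 does not match the digest 480.

forged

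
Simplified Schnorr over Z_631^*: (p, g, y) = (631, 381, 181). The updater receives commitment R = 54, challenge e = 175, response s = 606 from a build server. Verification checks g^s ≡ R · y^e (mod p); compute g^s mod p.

165

381^2 = 145161 ≡ 31
381^4 ≡ 31^2 = 961 ≡ 330
381^8 ≡ 330^2 = 108900 ≡ 368
381^16 ≡ 368^2 = 135424 ≡ 390
381^32 ≡ 390^2 = 152100 ≡ 29
381^64 ≡ 29^2 = 841 ≡ 210
381^128 ≡ 210^2 = 44100 ≡ 561
381^256 ≡ 561^2 = 314721 ≡ 483
381^512 ≡ 483^2 = 233289 ≡ 450
606 = 512 + 64 + 16 + 8 + 4 + 2, so 381^606 ≡ 450·210·390·368·330·31 ≡ 165 (mod 631)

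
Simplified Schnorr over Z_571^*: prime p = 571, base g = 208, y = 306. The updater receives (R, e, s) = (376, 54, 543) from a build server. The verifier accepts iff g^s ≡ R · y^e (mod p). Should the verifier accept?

reject

g^s mod p:
208^2 = 43264 ≡ 439
208^4 ≡ 439^2 = 192721 ≡ 294
208^8 ≡ 294^2 = 86436 ≡ 215
208^16 ≡ 215^2 = 46225 ≡ 545
208^32 ≡ 545^2 = 297025 ≡ 105
208^64 ≡ 105^2 = 11025 ≡ 176
208^128 ≡ 176^2 = 30976 ≡ 142
208^256 ≡ 142^2 = 20164 ≡ 179
208^512 ≡ 179^2 = 32041 ≡ 65
543 = 512 + 16 + 8 + 4 + 2 + 1, so 208^543 ≡ 65·545·215·294·439·208 ≡ 354 (mod 571)
R · y^e mod p:
306^2 = 93636 ≡ 563
306^4 ≡ 563^2 = 316969 ≡ 64
306^8 ≡ 64^2 = 4096 ≡ 99
306^16 ≡ 99^2 = 9801 ≡ 94
306^32 ≡ 94^2 = 8836 ≡ 271
54 = 32 + 16 + 4 + 2, so 306^54 ≡ 271·94·64·563 ≡ 94 (mod 571)
376·94 = 35344 ≡ 513 (mod 571)
354 ≠ 513; the check fails.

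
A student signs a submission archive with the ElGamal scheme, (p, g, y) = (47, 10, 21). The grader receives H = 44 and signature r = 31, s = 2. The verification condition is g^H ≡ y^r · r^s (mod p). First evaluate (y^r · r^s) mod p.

8

21^2 = 441 ≡ 18
21^4 ≡ 18^2 = 324 ≡ 42
21^8 ≡ 42^2 = 1764 ≡ 25
21^16 ≡ 25^2 = 625 ≡ 14
31 = 16 + 8 + 4 + 2 + 1, so 21^31 ≡ 14·25·42·18·21 ≡ 25 (mod 47)
31^2 = 961 ≡ 21
y^r · r^s ≡ 25·21 = 525 ≡ 8 (mod 47)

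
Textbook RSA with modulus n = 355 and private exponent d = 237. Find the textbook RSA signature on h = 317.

132

h^2 ≡ 317^2 = 100489 ≡ 24
h^4 ≡ 24^2 = 576 ≡ 221
h^8 ≡ 221^2 = 48841 ≡ 206
h^16 ≡ 206^2 = 42436 ≡ 191
h^32 ≡ 191^2 = 36481 ≡ 271
h^64 ≡ 271^2 = 73441 ≡ 311
h^128 ≡ 311^2 = 96721 ≡ 161
237 = 128 + 64 + 32 + 8 + 4 + 1, so h^237 ≡ 161·311·271·206·221·317 ≡ 132 (mod 355)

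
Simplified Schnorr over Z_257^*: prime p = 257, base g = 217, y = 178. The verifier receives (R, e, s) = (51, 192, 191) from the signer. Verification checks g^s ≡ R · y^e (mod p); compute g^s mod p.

217^2 = 47089 ≡ 58
217^4 ≡ 58^2 = 3364 ≡ 23
217^8 ≡ 23^2 = 529 ≡ 15
217^16 ≡ 15^2 = 225
217^32 ≡ 225^2 = 50625 ≡ 253
217^64 ≡ 253^2 = 64009 ≡ 16
217^128 ≡ 16^2 = 256
191 = 128 + 32 + 16 + 8 + 4 + 2 + 1, so 217^191 ≡ 256·253·225·15·23·58·217 ≡ 206 (mod 257)

206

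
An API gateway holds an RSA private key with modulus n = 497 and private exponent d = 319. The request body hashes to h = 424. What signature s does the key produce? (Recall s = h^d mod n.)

h^2 ≡ 424^2 = 179776 ≡ 359
h^4 ≡ 359^2 = 128881 ≡ 158
h^8 ≡ 158^2 = 24964 ≡ 114
h^16 ≡ 114^2 = 12996 ≡ 74
h^32 ≡ 74^2 = 5476 ≡ 9
h^64 ≡ 9^2 = 81
h^128 ≡ 81^2 = 6561 ≡ 100
h^256 ≡ 100^2 = 10000 ≡ 60
319 = 256 + 32 + 16 + 8 + 4 + 2 + 1, so h^319 ≡ 60·9·74·114·158·359·424 ≡ 410 (mod 497)

410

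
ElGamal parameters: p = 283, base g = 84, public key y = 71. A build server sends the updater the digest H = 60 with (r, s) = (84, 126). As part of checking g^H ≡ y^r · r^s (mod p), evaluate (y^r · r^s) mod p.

163

71^2 = 5041 ≡ 230
71^4 ≡ 230^2 = 52900 ≡ 262
71^8 ≡ 262^2 = 68644 ≡ 158
71^16 ≡ 158^2 = 24964 ≡ 60
71^32 ≡ 60^2 = 3600 ≡ 204
71^64 ≡ 204^2 = 41616 ≡ 15
84 = 64 + 16 + 4, so 71^84 ≡ 15·60·262 ≡ 61 (mod 283)
84^2 = 7056 ≡ 264
84^4 ≡ 264^2 = 69696 ≡ 78
84^8 ≡ 78^2 = 6084 ≡ 141
84^16 ≡ 141^2 = 19881 ≡ 71
84^32 ≡ 71^2 = 5041 ≡ 230
84^64 ≡ 230^2 = 52900 ≡ 262
126 = 64 + 32 + 16 + 8 + 4 + 2, so 84^126 ≡ 262·230·71·141·78·264 ≡ 230 (mod 283)
y^r · r^s ≡ 61·230 = 14030 ≡ 163 (mod 283)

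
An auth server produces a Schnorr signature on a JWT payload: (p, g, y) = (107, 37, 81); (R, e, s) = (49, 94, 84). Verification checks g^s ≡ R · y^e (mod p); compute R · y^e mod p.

Squares mod 107: 81^1≡81, 81^2≡34, 81^4≡86, 81^8≡13, 81^16≡62, 81^32≡99, 81^64≡64
94 = 64 + 16 + 8 + 4 + 2, so 81^94 ≡ 64·62·13·86·34 ≡ 29 (mod 107)
R · y^e ≡ 49·29 = 1421 ≡ 30 (mod 107)

30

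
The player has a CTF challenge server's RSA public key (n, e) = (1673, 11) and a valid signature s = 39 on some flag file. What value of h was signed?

Squares mod 1673: s^1≡39, s^2≡1521, s^4≡1355, s^8≡744
11 = 8 + 2 + 1, so s^11 ≡ 744·1521·39 ≡ 1269 (mod 1673)

1269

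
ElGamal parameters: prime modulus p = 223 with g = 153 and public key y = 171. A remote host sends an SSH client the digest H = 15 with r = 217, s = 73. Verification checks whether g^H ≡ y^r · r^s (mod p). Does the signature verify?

Left side g^H mod p:
Squares mod 223: 153^1≡153, 153^2≡217, 153^4≡36, 153^8≡181
15 = 8 + 4 + 2 + 1, so 153^15 ≡ 181·36·217·153 ≡ 64 (mod 223)
Right side y^r · r^s mod p:
Squares mod 223: 171^1≡171, 171^2≡28, 171^4≡115, 171^8≡68, 171^16≡164, 171^32≡136, 171^64≡210, 171^128≡169
217 = 128 + 64 + 16 + 8 + 1, so 171^217 ≡ 169·210·164·68·171 ≡ 136 (mod 223)
Squares mod 223: 217^1≡217, 217^2≡36, 217^4≡181, 217^8≡203, 217^16≡177, 217^32≡109, 217^64≡62
73 = 64 + 8 + 1, so 217^73 ≡ 62·203·217 ≡ 81 (mod 223)
136·81 = 11016 ≡ 89 (mod 223)
64 ≠ 89, so verification fails.

does not verify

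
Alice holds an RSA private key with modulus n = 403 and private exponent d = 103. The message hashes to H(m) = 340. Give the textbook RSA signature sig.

(H(m))^2 ≡ 340^2 = 115600 ≡ 342
(H(m))^4 ≡ 342^2 = 116964 ≡ 94
(H(m))^8 ≡ 94^2 = 8836 ≡ 373
(H(m))^16 ≡ 373^2 = 139129 ≡ 94
(H(m))^32 ≡ 94^2 = 8836 ≡ 373
(H(m))^64 ≡ 373^2 = 139129 ≡ 94
103 = 64 + 32 + 4 + 2 + 1, so (H(m))^103 ≡ 94·373·94·342·340 ≡ 154 (mod 403)

154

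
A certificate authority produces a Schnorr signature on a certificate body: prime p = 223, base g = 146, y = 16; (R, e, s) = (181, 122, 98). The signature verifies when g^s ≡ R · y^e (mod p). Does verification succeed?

passes

g^s mod p:
146^2 = 21316 ≡ 131
146^4 ≡ 131^2 = 17161 ≡ 213
146^8 ≡ 213^2 = 45369 ≡ 100
146^16 ≡ 100^2 = 10000 ≡ 188
146^32 ≡ 188^2 = 35344 ≡ 110
146^64 ≡ 110^2 = 12100 ≡ 58
98 = 64 + 32 + 2, so 146^98 ≡ 58·110·131 ≡ 199 (mod 223)
R · y^e mod p:
16^2 = 256 ≡ 33
16^4 ≡ 33^2 = 1089 ≡ 197
16^8 ≡ 197^2 = 38809 ≡ 7
16^16 ≡ 7^2 = 49
16^32 ≡ 49^2 = 2401 ≡ 171
16^64 ≡ 171^2 = 29241 ≡ 28
122 = 64 + 32 + 16 + 8 + 2, so 16^122 ≡ 28·171·49·7·33 ≡ 128 (mod 223)
181·128 = 23168 ≡ 199 (mod 223)
199 ≡ 199 (mod 223); signature holds.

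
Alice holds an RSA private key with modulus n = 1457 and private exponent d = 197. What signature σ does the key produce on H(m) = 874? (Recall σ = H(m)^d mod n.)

1328

Squares mod 1457: (H(m))^1≡874, (H(m))^2≡408, (H(m))^4≡366, (H(m))^8≡1369, (H(m))^16≡459, (H(m))^32≡873, (H(m))^64≡118, (H(m))^128≡811
197 = 128 + 64 + 4 + 1, so (H(m))^197 ≡ 811·118·366·874 ≡ 1328 (mod 1457)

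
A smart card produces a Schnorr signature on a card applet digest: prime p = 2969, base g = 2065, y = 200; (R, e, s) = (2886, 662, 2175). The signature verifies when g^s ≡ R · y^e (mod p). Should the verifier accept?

g^s mod p:
2065^2175 mod 2969 = 1764
R · y^e mod p:
200^662 mod 2969 = 2496
2886·2496 = 7203456 ≡ 662 (mod 2969)
1764 ≠ 662; the check fails.

reject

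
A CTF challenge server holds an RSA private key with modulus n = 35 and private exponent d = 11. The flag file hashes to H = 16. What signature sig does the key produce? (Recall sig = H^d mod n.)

11

Squares mod 35: H^1≡16, H^2≡11, H^4≡16, H^8≡11
11 = 8 + 2 + 1, so H^11 ≡ 11·11·16 ≡ 11 (mod 35)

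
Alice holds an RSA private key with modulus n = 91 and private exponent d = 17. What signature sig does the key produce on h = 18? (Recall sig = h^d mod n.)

44

Squares mod 91: h^1≡18, h^2≡51, h^4≡53, h^8≡79, h^16≡53
17 = 16 + 1, so h^17 ≡ 53·18 ≡ 44 (mod 91)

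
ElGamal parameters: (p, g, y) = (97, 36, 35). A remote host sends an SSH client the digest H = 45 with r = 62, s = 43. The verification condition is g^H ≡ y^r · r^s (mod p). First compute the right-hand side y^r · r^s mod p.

96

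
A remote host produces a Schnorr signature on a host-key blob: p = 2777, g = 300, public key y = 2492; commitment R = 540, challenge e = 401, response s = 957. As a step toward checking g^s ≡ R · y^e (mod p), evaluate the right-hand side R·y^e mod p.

754

2492^2 = 6210064 ≡ 692
2492^4 ≡ 692^2 = 478864 ≡ 1220
2492^8 ≡ 1220^2 = 1488400 ≡ 2705
2492^16 ≡ 2705^2 = 7317025 ≡ 2407
2492^32 ≡ 2407^2 = 5793649 ≡ 827
2492^64 ≡ 827^2 = 683929 ≡ 787
2492^128 ≡ 787^2 = 619369 ≡ 98
2492^256 ≡ 98^2 = 9604 ≡ 1273
401 = 256 + 128 + 16 + 1, so 2492^401 ≡ 1273·98·2407·2492 ≡ 2151 (mod 2777)
R · y^e ≡ 540·2151 = 1161540 ≡ 754 (mod 2777)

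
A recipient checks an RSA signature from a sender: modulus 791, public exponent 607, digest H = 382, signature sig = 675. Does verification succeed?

sig^2 ≡ 675^2 = 455625 ≡ 9
sig^4 ≡ 9^2 = 81
sig^8 ≡ 81^2 = 6561 ≡ 233
sig^16 ≡ 233^2 = 54289 ≡ 501
sig^32 ≡ 501^2 = 251001 ≡ 254
sig^64 ≡ 254^2 = 64516 ≡ 445
sig^128 ≡ 445^2 = 198025 ≡ 275
sig^256 ≡ 275^2 = 75625 ≡ 480
sig^512 ≡ 480^2 = 230400 ≡ 219
607 = 512 + 64 + 16 + 8 + 4 + 2 + 1, so sig^607 ≡ 219·445·501·233·81·9·675 ≡ 409 (mod 791)
409 ≠ 382, so verification fails.

fails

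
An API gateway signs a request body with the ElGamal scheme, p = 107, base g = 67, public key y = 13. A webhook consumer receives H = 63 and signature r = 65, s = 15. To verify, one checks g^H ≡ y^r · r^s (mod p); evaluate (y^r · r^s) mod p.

22

13^2 = 169 ≡ 62
13^4 ≡ 62^2 = 3844 ≡ 99
13^8 ≡ 99^2 = 9801 ≡ 64
13^16 ≡ 64^2 = 4096 ≡ 30
13^32 ≡ 30^2 = 900 ≡ 44
13^64 ≡ 44^2 = 1936 ≡ 10
65 = 64 + 1, so 13^65 ≡ 10·13 ≡ 23 (mod 107)
65^2 = 4225 ≡ 52
65^4 ≡ 52^2 = 2704 ≡ 29
65^8 ≡ 29^2 = 841 ≡ 92
15 = 8 + 4 + 2 + 1, so 65^15 ≡ 92·29·52·65 ≡ 94 (mod 107)
y^r · r^s ≡ 23·94 = 2162 ≡ 22 (mod 107)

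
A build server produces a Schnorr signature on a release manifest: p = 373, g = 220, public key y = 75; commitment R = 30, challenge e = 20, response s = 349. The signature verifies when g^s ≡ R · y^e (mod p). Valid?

no

g^s mod p:
220^2 = 48400 ≡ 283
220^4 ≡ 283^2 = 80089 ≡ 267
220^8 ≡ 267^2 = 71289 ≡ 46
220^16 ≡ 46^2 = 2116 ≡ 251
220^32 ≡ 251^2 = 63001 ≡ 337
220^64 ≡ 337^2 = 113569 ≡ 177
220^128 ≡ 177^2 = 31329 ≡ 370
220^256 ≡ 370^2 = 136900 ≡ 9
349 = 256 + 64 + 16 + 8 + 4 + 1, so 220^349 ≡ 9·177·251·46·267·220 ≡ 9 (mod 373)
R · y^e mod p:
75^2 = 5625 ≡ 30
75^4 ≡ 30^2 = 900 ≡ 154
75^8 ≡ 154^2 = 23716 ≡ 217
75^16 ≡ 217^2 = 47089 ≡ 91
20 = 16 + 4, so 75^20 ≡ 91·154 ≡ 213 (mod 373)
30·213 = 6390 ≡ 49 (mod 373)
9 ≠ 49; the check fails.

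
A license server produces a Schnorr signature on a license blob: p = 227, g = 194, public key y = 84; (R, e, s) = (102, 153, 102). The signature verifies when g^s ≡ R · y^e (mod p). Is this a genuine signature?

genuine

g^s mod p:
194^2 = 37636 ≡ 181
194^4 ≡ 181^2 = 32761 ≡ 73
194^8 ≡ 73^2 = 5329 ≡ 108
194^16 ≡ 108^2 = 11664 ≡ 87
194^32 ≡ 87^2 = 7569 ≡ 78
194^64 ≡ 78^2 = 6084 ≡ 182
102 = 64 + 32 + 4 + 2, so 194^102 ≡ 182·78·73·181 ≡ 59 (mod 227)
R · y^e mod p:
84^2 = 7056 ≡ 19
84^4 ≡ 19^2 = 361 ≡ 134
84^8 ≡ 134^2 = 17956 ≡ 23
84^16 ≡ 23^2 = 529 ≡ 75
84^32 ≡ 75^2 = 5625 ≡ 177
84^64 ≡ 177^2 = 31329 ≡ 3
84^128 ≡ 3^2 = 9
153 = 128 + 16 + 8 + 1, so 84^153 ≡ 9·75·23·84 ≡ 212 (mod 227)
102·212 = 21624 ≡ 59 (mod 227)
59 ≡ 59 (mod 227); signature holds.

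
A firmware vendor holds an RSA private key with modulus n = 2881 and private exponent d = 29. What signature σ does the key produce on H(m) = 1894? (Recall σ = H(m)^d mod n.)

2711

(H(m))^2 ≡ 1894^2 = 3587236 ≡ 391
(H(m))^4 ≡ 391^2 = 152881 ≡ 188
(H(m))^8 ≡ 188^2 = 35344 ≡ 772
(H(m))^16 ≡ 772^2 = 595984 ≡ 2498
29 = 16 + 8 + 4 + 1, so (H(m))^29 ≡ 2498·772·188·1894 ≡ 2711 (mod 2881)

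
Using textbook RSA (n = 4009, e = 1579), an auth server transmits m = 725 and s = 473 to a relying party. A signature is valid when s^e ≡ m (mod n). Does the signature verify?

Squares mod 4009: s^1≡473, s^2≡3234, s^4≡3284, s^8≡446, s^16≡2475, s^32≡3882, s^64≡93, s^128≡631, s^256≡1270, s^512≡1282, s^1024≡3843
1579 = 1024 + 512 + 32 + 8 + 2 + 1, so s^1579 ≡ 3843·1282·3882·446·3234·473 ≡ 3284 (mod 4009)
3284 ≠ 725, so verification fails.

does not verify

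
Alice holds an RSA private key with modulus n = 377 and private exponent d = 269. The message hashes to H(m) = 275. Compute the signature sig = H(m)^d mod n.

214

(H(m))^2 ≡ 275^2 = 75625 ≡ 225
(H(m))^4 ≡ 225^2 = 50625 ≡ 107
(H(m))^8 ≡ 107^2 = 11449 ≡ 139
(H(m))^16 ≡ 139^2 = 19321 ≡ 94
(H(m))^32 ≡ 94^2 = 8836 ≡ 165
(H(m))^64 ≡ 165^2 = 27225 ≡ 81
(H(m))^128 ≡ 81^2 = 6561 ≡ 152
(H(m))^256 ≡ 152^2 = 23104 ≡ 107
269 = 256 + 8 + 4 + 1, so (H(m))^269 ≡ 107·139·107·275 ≡ 214 (mod 377)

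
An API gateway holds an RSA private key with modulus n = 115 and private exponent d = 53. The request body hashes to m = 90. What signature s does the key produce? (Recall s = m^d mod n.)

m^2 ≡ 90^2 = 8100 ≡ 50
m^4 ≡ 50^2 = 2500 ≡ 85
m^8 ≡ 85^2 = 7225 ≡ 95
m^16 ≡ 95^2 = 9025 ≡ 55
m^32 ≡ 55^2 = 3025 ≡ 35
53 = 32 + 16 + 4 + 1, so m^53 ≡ 35·55·85·90 ≡ 40 (mod 115)

40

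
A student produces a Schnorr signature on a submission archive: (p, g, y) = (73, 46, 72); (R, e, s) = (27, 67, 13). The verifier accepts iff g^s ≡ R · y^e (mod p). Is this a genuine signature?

g^s mod p:
Squares mod 73: 46^1≡46, 46^2≡72, 46^4≡1, 46^8≡1
13 = 8 + 4 + 1, so 46^13 ≡ 1·1·46 ≡ 46 (mod 73)
R · y^e mod p:
Squares mod 73: 72^1≡72, 72^2≡1, 72^4≡1, 72^8≡1, 72^16≡1, 72^32≡1, 72^64≡1
67 = 64 + 2 + 1, so 72^67 ≡ 1·1·72 ≡ 72 (mod 73)
27·72 = 1944 ≡ 46 (mod 73)
46 ≡ 46 (mod 73); signature holds.

genuine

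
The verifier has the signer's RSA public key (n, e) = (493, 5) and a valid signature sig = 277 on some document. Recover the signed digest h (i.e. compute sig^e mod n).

sig^2 ≡ 277^2 = 76729 ≡ 314
sig^4 ≡ 314^2 = 98596 ≡ 489
5 = 4 + 1, so sig^5 ≡ 489·277 ≡ 371 (mod 493)

371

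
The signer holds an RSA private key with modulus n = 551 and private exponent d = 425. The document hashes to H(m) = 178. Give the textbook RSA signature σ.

125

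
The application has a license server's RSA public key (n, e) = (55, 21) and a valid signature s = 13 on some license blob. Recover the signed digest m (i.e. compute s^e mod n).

s^21 mod 55 = 13

13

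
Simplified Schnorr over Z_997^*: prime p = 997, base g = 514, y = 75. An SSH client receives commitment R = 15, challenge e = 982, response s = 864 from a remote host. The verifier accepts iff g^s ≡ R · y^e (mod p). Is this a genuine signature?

g^s mod p:
514^2 = 264196 ≡ 988
514^4 ≡ 988^2 = 976144 ≡ 81
514^8 ≡ 81^2 = 6561 ≡ 579
514^16 ≡ 579^2 = 335241 ≡ 249
514^32 ≡ 249^2 = 62001 ≡ 187
514^64 ≡ 187^2 = 34969 ≡ 74
514^128 ≡ 74^2 = 5476 ≡ 491
514^256 ≡ 491^2 = 241081 ≡ 804
514^512 ≡ 804^2 = 646416 ≡ 360
864 = 512 + 256 + 64 + 32, so 514^864 ≡ 360·804·74·187 ≡ 686 (mod 997)
R · y^e mod p:
75^2 = 5625 ≡ 640
75^4 ≡ 640^2 = 409600 ≡ 830
75^8 ≡ 830^2 = 688900 ≡ 970
75^16 ≡ 970^2 = 940900 ≡ 729
75^32 ≡ 729^2 = 531441 ≡ 40
75^64 ≡ 40^2 = 1600 ≡ 603
75^128 ≡ 603^2 = 363609 ≡ 701
75^256 ≡ 701^2 = 491401 ≡ 877
75^512 ≡ 877^2 = 769129 ≡ 442
982 = 512 + 256 + 128 + 64 + 16 + 4 + 2, so 75^982 ≡ 442·877·701·603·729·830·640 ≡ 697 (mod 997)
15·697 = 10455 ≡ 485 (mod 997)
686 ≠ 485; the check fails.

forged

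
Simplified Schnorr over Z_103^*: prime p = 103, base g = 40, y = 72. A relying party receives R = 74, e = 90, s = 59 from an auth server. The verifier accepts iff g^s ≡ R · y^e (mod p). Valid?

g^s mod p:
40^2 = 1600 ≡ 55
40^4 ≡ 55^2 = 3025 ≡ 38
40^8 ≡ 38^2 = 1444 ≡ 2
40^16 ≡ 2^2 = 4
40^32 ≡ 4^2 = 16
59 = 32 + 16 + 8 + 2 + 1, so 40^59 ≡ 16·4·2·55·40 ≡ 101 (mod 103)
R · y^e mod p:
72^2 = 5184 ≡ 34
72^4 ≡ 34^2 = 1156 ≡ 23
72^8 ≡ 23^2 = 529 ≡ 14
72^16 ≡ 14^2 = 196 ≡ 93
72^32 ≡ 93^2 = 8649 ≡ 100
72^64 ≡ 100^2 = 10000 ≡ 9
90 = 64 + 16 + 8 + 2, so 72^90 ≡ 9·93·14·34 ≡ 8 (mod 103)
74·8 = 592 ≡ 77 (mod 103)
101 ≠ 77; the check fails.

no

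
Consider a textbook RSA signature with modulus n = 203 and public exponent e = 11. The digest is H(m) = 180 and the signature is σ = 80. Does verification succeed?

passes

σ^2 ≡ 80^2 = 6400 ≡ 107
σ^4 ≡ 107^2 = 11449 ≡ 81
σ^8 ≡ 81^2 = 6561 ≡ 65
11 = 8 + 2 + 1, so σ^11 ≡ 65·107·80 ≡ 180 (mod 203)
Since 180 equals the digest 180, verification succeeds.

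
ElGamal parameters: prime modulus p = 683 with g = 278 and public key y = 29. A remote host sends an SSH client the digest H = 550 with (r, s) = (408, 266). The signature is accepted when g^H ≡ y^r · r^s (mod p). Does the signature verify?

does not verify

Left side g^H mod p:
278^2 = 77284 ≡ 105
278^4 ≡ 105^2 = 11025 ≡ 97
278^8 ≡ 97^2 = 9409 ≡ 530
278^16 ≡ 530^2 = 280900 ≡ 187
278^32 ≡ 187^2 = 34969 ≡ 136
278^64 ≡ 136^2 = 18496 ≡ 55
278^128 ≡ 55^2 = 3025 ≡ 293
278^256 ≡ 293^2 = 85849 ≡ 474
278^512 ≡ 474^2 = 224676 ≡ 652
550 = 512 + 32 + 4 + 2, so 278^550 ≡ 652·136·97·105 ≡ 250 (mod 683)
Right side y^r · r^s mod p:
29^2 = 841 ≡ 158
29^4 ≡ 158^2 = 24964 ≡ 376
29^8 ≡ 376^2 = 141376 ≡ 678
29^16 ≡ 678^2 = 459684 ≡ 25
29^32 ≡ 25^2 = 625
29^64 ≡ 625^2 = 390625 ≡ 632
29^128 ≡ 632^2 = 399424 ≡ 552
29^256 ≡ 552^2 = 304704 ≡ 86
408 = 256 + 128 + 16 + 8, so 29^408 ≡ 86·552·25·678 ≡ 587 (mod 683)
408^2 = 166464 ≡ 495
408^4 ≡ 495^2 = 245025 ≡ 511
408^8 ≡ 511^2 = 261121 ≡ 215
408^16 ≡ 215^2 = 46225 ≡ 464
408^32 ≡ 464^2 = 215296 ≡ 151
408^64 ≡ 151^2 = 22801 ≡ 262
408^128 ≡ 262^2 = 68644 ≡ 344
408^256 ≡ 344^2 = 118336 ≡ 177
266 = 256 + 8 + 2, so 408^266 ≡ 177·215·495 ≡ 85 (mod 683)
587·85 = 49895 ≡ 36 (mod 683)
250 ≠ 36, so verification fails.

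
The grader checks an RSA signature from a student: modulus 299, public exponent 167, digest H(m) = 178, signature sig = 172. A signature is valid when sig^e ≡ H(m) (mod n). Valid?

Squares mod 299: sig^1≡172, sig^2≡282, sig^4≡289, sig^8≡100, sig^16≡133, sig^32≡48, sig^64≡211, sig^128≡269
167 = 128 + 32 + 4 + 2 + 1, so sig^167 ≡ 269·48·289·282·172 ≡ 178 (mod 299)
Since 178 equals the digest 178, verification succeeds.

yes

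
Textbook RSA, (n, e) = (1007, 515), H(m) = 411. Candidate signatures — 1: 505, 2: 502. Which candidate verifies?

2

Candidate 1: 505^2 = 255025 ≡ 254; 505^4 ≡ 254^2 = 64516 ≡ 68; 505^8 ≡ 68^2 = 4624 ≡ 596; 505^16 ≡ 596^2 = 355216 ≡ 752; 505^32 ≡ 752^2 = 565504 ≡ 577; 505^64 ≡ 577^2 = 332929 ≡ 619; 505^128 ≡ 619^2 = 383161 ≡ 501; 505^256 ≡ 501^2 = 251001 ≡ 258; 505^512 ≡ 258^2 = 66564 ≡ 102; 515 = 512 + 2 + 1, so 505^515 ≡ 102·254·505 ≡ 596 (mod 1007)
Candidate 2: 502^2 = 252004 ≡ 254; 502^4 ≡ 254^2 = 64516 ≡ 68; 502^8 ≡ 68^2 = 4624 ≡ 596; 502^16 ≡ 596^2 = 355216 ≡ 752; 502^32 ≡ 752^2 = 565504 ≡ 577; 502^64 ≡ 577^2 = 332929 ≡ 619; 502^128 ≡ 619^2 = 383161 ≡ 501; 502^256 ≡ 501^2 = 251001 ≡ 258; 502^512 ≡ 258^2 = 66564 ≡ 102; 515 = 512 + 2 + 1, so 502^515 ≡ 102·254·502 ≡ 411 (mod 1007)
  → matches H(m) = 411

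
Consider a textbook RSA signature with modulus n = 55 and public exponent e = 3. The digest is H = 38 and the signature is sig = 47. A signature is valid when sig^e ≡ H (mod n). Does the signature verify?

sig^3 mod 55 = 38
Since 38 equals the digest 38, verification succeeds.

verifies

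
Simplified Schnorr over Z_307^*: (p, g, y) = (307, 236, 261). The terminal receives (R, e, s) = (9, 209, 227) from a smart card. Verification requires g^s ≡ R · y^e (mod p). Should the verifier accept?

g^s mod p:
236^2 = 55696 ≡ 129
236^4 ≡ 129^2 = 16641 ≡ 63
236^8 ≡ 63^2 = 3969 ≡ 285
236^16 ≡ 285^2 = 81225 ≡ 177
236^32 ≡ 177^2 = 31329 ≡ 15
236^64 ≡ 15^2 = 225
236^128 ≡ 225^2 = 50625 ≡ 277
227 = 128 + 64 + 32 + 2 + 1, so 236^227 ≡ 277·225·15·129·236 ≡ 297 (mod 307)
R · y^e mod p:
261^2 = 68121 ≡ 274
261^4 ≡ 274^2 = 75076 ≡ 168
261^8 ≡ 168^2 = 28224 ≡ 287
261^16 ≡ 287^2 = 82369 ≡ 93
261^32 ≡ 93^2 = 8649 ≡ 53
261^64 ≡ 53^2 = 2809 ≡ 46
261^128 ≡ 46^2 = 2116 ≡ 274
209 = 128 + 64 + 16 + 1, so 261^209 ≡ 274·46·93·261 ≡ 33 (mod 307)
9·33 = 297 ≡ 297 (mod 307)
297 ≡ 297 (mod 307); signature holds.

accept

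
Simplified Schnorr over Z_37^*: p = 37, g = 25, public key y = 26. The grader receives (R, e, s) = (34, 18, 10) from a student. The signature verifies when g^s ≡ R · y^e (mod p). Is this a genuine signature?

g^s mod p:
Squares mod 37: 25^1≡25, 25^2≡33, 25^4≡16, 25^8≡34
10 = 8 + 2, so 25^10 ≡ 34·33 ≡ 12 (mod 37)
R · y^e mod p:
Squares mod 37: 26^1≡26, 26^2≡10, 26^4≡26, 26^8≡10, 26^16≡26
18 = 16 + 2, so 26^18 ≡ 26·10 ≡ 1 (mod 37)
34·1 = 34 ≡ 34 (mod 37)
12 ≠ 34; the check fails.

forged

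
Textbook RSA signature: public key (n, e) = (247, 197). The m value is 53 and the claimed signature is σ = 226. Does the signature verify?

does not verify

σ^2 ≡ 226^2 = 51076 ≡ 194
σ^4 ≡ 194^2 = 37636 ≡ 92
σ^8 ≡ 92^2 = 8464 ≡ 66
σ^16 ≡ 66^2 = 4356 ≡ 157
σ^32 ≡ 157^2 = 24649 ≡ 196
σ^64 ≡ 196^2 = 38416 ≡ 131
σ^128 ≡ 131^2 = 17161 ≡ 118
197 = 128 + 64 + 4 + 1, so σ^197 ≡ 118·131·92·226 ≡ 161 (mod 247)
σ^197 mod 247 = 161, but m = 53.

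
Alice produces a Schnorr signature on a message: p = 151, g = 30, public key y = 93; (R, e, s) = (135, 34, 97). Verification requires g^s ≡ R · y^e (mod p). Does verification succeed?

passes

g^s mod p:
30^97 mod 151 = 77
R · y^e mod p:
93^34 mod 151 = 99
135·99 = 13365 ≡ 77 (mod 151)
77 ≡ 77 (mod 151); signature holds.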